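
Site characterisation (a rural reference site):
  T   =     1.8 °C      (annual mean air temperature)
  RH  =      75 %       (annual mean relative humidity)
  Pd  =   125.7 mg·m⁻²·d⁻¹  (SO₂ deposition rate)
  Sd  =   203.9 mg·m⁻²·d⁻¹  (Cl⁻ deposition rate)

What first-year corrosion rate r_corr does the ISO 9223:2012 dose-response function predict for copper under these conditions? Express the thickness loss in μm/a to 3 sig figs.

r_corr = 1.25 μm/a

copper: T≤10 °C ⇒ hinge +0.126·(1.8−10) = -1.0332
  Pd branch = 0.0053·Pd^0.26·e^(0.059·RH+f) = 0.5535 μm/a
  Cl⁻ term: 0.01025·203.9^0.27·exp(0.036·75+0.049·1.8) = 0.7001
  r_corr = 0.5535 + 0.7001 = 1.254 μm/a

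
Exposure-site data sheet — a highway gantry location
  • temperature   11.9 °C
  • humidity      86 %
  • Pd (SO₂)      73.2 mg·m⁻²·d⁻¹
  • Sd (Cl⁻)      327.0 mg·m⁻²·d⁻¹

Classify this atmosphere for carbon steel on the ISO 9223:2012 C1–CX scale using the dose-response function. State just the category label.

C5

carbon steel: T>10 °C ⇒ hinge -0.054·(11.9−10) = -0.1026
  Pd branch = 1.77·Pd^0.52·e^(0.02·RH+f) = 83.17 μm/a
  Sd branch = 0.102·Sd^0.62·e^(0.033·RH+0.04·T) = 101.6 μm/a
  sum: 83.17 + 101.6 → r_corr = 184.8 μm/a
Category bounds: 80…200 μm/a bracket r_corr ⇒ C5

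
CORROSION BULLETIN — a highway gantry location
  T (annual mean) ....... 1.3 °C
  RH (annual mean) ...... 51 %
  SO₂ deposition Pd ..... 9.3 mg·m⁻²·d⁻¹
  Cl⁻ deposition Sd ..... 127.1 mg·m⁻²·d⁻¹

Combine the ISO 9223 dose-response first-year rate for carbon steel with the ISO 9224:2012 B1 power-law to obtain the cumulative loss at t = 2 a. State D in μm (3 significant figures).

D(2) = 22.9 μm

carbon steel: temperature factor f = +0.150·(-8.7) = -1.3050
  SO₂ term: 1.77·9.3^0.52·exp(0.02·51-1.3050) = 4.244
  Cl⁻ term: 0.102·127.1^0.62·exp(0.033·51+0.04·1.3) = 11.66
  sum: 4.244 + 11.66 → r_corr = 15.9 μm/a
Power-law: D(2) = r_corr · 2^0.523
  D(2) = 15.9 × 2^0.523 = 15.9 × 1.437 = 22.85 μm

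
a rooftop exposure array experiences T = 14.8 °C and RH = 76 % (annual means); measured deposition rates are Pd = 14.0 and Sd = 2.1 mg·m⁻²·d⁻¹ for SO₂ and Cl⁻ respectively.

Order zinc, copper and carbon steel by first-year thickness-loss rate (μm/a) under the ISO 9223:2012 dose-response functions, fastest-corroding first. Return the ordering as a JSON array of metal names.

["carbon steel", "zinc", "copper"]

zinc: T>10 °C ⇒ hinge -0.071·(14.8−10) = -0.3408
  Pd branch = 0.0129·Pd^0.44·e^(0.046·RH+f) = 0.9664 μm/a
  Sd branch = 0.0175·Sd^0.57·e^(0.008·RH+0.085·T) = 0.1726 μm/a
  sum: 0.9664 + 0.1726 → r_corr = 1.139 μm/a
copper: temperature factor f = -0.080·(4.8) = -0.3840
  SO₂ term: 0.0053·14.0^0.26·exp(0.059·76-0.3840) = 0.6352
  Sd branch = 0.01025·Sd^0.27·e^(0.036·RH+0.049·T) = 0.3989 μm/a
  r_corr = 0.6352 + 0.3989 = 1.034 μm/a
carbon steel: f(T) = -0.054·(T−10) [T>10 °C] = -0.2592
  Pd branch = 1.77·Pd^0.52·e^(0.02·RH+f) = 24.63 μm/a
  Cl⁻ term: 0.102·2.1^0.62·exp(0.033·76+0.04·14.8) = 3.587
  r_corr = 24.63 + 3.587 = 28.22 μm/a
Ordering by μm/a: carbon steel (28.2) > zinc (1.14) > copper (1.03)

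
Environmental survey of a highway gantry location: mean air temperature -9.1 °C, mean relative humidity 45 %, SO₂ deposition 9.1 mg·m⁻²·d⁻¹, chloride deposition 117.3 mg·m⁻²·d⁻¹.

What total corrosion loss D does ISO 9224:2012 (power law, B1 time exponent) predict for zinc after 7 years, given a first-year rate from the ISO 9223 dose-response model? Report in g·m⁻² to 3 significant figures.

D(7) = 10.6 g·m⁻²

zinc: T≤10 °C ⇒ hinge +0.038·(-9.1−10) = -0.7258
  SO₂ term: 0.0129·9.1^0.44·exp(0.046·45-0.7258) = 0.1307
  Cl⁻ term: 0.0175·117.3^0.57·exp(0.008·45+0.085·-9.1) = 0.175
  r_corr = 0.1307 + 0.175 = 0.3057 μm/a
ISO 9224: D(t) = r_corr · t^b with b = 0.813 (zinc, B1)
  D(7) = 0.3057 × 7^0.813 = 0.3057 × 4.865 = 1.487 μm
  Mass loss = 1.487 μm × 7.14 g/cm³ = 10.62 g·m⁻²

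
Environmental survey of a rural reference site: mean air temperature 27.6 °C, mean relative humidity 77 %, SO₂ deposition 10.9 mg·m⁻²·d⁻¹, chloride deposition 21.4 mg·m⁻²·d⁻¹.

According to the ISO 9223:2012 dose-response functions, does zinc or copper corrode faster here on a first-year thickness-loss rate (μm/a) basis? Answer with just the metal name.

zinc: temperature factor f = -0.071·(17.6) = -1.2496
  sulphur-dioxide contribution → 0.3653 μm/a
  chloride contribution → 1.94 μm/a
  total first-year rate 2.305 μm/a
copper: f(T) = -0.080·(T−10) [T>10 °C] = -1.4080
  sulphur-dioxide contribution → 0.2267 μm/a
  chloride contribution → 1.449 μm/a
  ⇒ r_corr(copper) = 1.676 μm/a
Ordering by μm/a: zinc (2.31) > copper (1.68)

zinc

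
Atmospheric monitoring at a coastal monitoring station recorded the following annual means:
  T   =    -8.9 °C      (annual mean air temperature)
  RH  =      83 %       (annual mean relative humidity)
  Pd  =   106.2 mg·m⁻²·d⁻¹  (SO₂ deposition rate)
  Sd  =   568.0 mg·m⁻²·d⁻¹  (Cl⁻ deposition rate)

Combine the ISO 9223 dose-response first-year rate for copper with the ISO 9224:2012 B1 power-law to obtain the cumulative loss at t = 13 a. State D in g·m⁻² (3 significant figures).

copper: f(T) = +0.126·(T−10) [T≤10 °C] = -2.3814
  sulphur-dioxide contribution → 0.2206 μm/a
  chloride contribution → 0.7289 μm/a
  total first-year rate 0.9495 μm/a
Power-law: D(13) = r_corr · 13^0.667
  D(13) = 0.9495 × 13^0.667 = 0.9495 × 5.534 = 5.254 μm
  Mass loss = 5.254 μm × 8.96 g/cm³ = 47.08 g·m⁻²

D(13) = 47.1 g·m⁻²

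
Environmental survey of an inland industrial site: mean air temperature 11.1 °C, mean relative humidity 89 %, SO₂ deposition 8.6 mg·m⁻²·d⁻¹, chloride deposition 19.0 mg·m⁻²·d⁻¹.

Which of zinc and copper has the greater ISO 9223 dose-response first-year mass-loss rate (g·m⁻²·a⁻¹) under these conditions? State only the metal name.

copper

zinc: f(T) = -0.071·(T−10) [T>10 °C] = -0.0781
  sulphur-dioxide contribution → 1.844 μm/a
  chloride contribution → 0.4908 μm/a
  total first-year rate 2.335 μm/a
  mass loss = 2.335 μm/a × 7.14 g/cm³ = 16.67 g·m⁻²·a⁻¹
copper: f(T) = -0.080·(T−10) [T>10 °C] = -0.0880
  sulphur-dioxide contribution → 1.62 μm/a
  chloride contribution → 0.9631 μm/a
  total first-year rate 2.583 μm/a
  mass loss = 2.583 μm/a × 8.96 g/cm³ = 23.14 g·m⁻²·a⁻¹
Ordering by g·m⁻²·a⁻¹: copper (23.1) > zinc (16.7)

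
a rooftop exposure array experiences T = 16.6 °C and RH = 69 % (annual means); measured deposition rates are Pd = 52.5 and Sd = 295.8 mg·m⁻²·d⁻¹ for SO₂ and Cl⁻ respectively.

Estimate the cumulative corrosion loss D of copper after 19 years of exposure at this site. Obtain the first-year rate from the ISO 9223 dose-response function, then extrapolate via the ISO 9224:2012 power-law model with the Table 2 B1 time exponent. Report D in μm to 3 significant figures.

copper: temperature factor f = -0.080·(6.6) = -0.5280
  Pd branch = 0.0053·Pd^0.26·e^(0.059·RH+f) = 0.5131 μm/a
  Cl⁻ term: 0.01025·295.8^0.27·exp(0.036·69+0.049·16.6) = 1.288
  r_corr = 0.5131 + 1.288 = 1.801 μm/a
Power-law: D(19) = r_corr · 19^0.667
  D(19) = 1.801 × 19^0.667 = 1.801 × 7.127 = 12.84 μm

D(19) = 12.8 μm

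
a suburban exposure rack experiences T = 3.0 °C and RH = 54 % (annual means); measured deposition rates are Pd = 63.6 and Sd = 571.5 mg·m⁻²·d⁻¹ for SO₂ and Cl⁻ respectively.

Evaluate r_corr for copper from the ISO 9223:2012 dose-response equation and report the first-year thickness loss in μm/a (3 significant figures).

copper: temperature factor f = +0.126·(-7.0) = -0.8820
  SO₂ term: 0.0053·63.6^0.26·exp(0.059·54-0.8820) = 0.1562
  Cl⁻ term: 0.01025·571.5^0.27·exp(0.036·54+0.049·3.0) = 0.4605
  sum: 0.1562 + 0.4605 → r_corr = 0.6167 μm/a

r_corr = 0.617 μm/a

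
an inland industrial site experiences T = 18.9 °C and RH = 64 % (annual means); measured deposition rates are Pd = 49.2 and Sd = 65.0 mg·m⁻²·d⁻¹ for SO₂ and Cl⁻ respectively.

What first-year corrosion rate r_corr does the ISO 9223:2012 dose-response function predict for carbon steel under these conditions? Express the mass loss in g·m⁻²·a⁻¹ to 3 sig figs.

carbon steel: f(T) = -0.054·(T−10) [T>10 °C] = -0.4806
  Pd branch = 1.77·Pd^0.52·e^(0.02·RH+f) = 29.85 μm/a
  Cl⁻ term: 0.102·65.0^0.62·exp(0.033·64+0.04·18.9) = 23.89
  r_corr = 29.85 + 23.89 = 53.74 μm/a
Convert to mass loss: 53.74 μm/a × 7.85 g/cm³ = 421.8 g·m⁻²·a⁻¹

r_corr = 422 g·m⁻²·a⁻¹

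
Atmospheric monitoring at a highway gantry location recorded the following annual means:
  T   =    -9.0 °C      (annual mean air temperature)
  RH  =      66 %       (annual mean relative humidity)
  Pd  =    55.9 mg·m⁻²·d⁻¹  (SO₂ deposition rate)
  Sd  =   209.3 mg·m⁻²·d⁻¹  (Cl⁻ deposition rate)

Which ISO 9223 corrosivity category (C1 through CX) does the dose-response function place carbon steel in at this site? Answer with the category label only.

carbon steel: f(T) = +0.150·(T−10) [T≤10 °C] = -2.8500
  Pd branch = 1.77·Pd^0.52·e^(0.02·RH+f) = 3.106 μm/a
  Cl⁻ term: 0.102·209.3^0.62·exp(0.033·66+0.04·-9.0) = 17.26
  r_corr = 3.106 + 17.26 = 20.37 μm/a
Category bounds: 1.3…25 μm/a bracket r_corr ⇒ C2

C2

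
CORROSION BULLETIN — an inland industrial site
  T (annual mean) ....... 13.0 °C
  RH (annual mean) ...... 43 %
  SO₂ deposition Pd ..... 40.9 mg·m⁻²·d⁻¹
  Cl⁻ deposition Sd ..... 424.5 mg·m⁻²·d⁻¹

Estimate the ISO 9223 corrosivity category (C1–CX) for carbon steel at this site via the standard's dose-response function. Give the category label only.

carbon steel: f(T) = -0.054·(T−10) [T>10 °C] = -0.1620
  SO₂ term: 1.77·40.9^0.52·exp(0.02·43-0.1620) = 24.5
  Sd branch = 0.102·Sd^0.62·e^(0.033·RH+0.04·T) = 30.2 μm/a
  r_corr = 24.5 + 30.2 = 54.7 μm/a
ISO 9223 Table 2 (carbon steel): 50 < 54.7 ≤ 80 μm/a ⇒ C4

C4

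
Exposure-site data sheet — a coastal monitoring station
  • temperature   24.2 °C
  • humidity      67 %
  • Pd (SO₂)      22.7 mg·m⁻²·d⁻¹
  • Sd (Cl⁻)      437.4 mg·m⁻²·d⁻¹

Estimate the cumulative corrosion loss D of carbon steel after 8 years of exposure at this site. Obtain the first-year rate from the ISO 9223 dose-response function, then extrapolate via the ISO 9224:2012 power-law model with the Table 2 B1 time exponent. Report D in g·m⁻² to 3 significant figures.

carbon steel: T>10 °C ⇒ hinge -0.054·(24.2−10) = -0.7668
  Pd branch = 1.77·Pd^0.52·e^(0.02·RH+f) = 15.92 μm/a
  Cl⁻ term: 0.102·437.4^0.62·exp(0.033·67+0.04·24.2) = 106.3
  sum: 15.92 + 106.3 → r_corr = 122.2 μm/a
Power-law: D(8) = r_corr · 8^0.523
  D(8) = 122.2 × 8^0.523 = 122.2 × 2.967 = 362.7 μm
  Mass loss = 362.7 μm × 7.85 g/cm³ = 2847 g·m⁻²

D(8) = 2.85e+03 g·m⁻²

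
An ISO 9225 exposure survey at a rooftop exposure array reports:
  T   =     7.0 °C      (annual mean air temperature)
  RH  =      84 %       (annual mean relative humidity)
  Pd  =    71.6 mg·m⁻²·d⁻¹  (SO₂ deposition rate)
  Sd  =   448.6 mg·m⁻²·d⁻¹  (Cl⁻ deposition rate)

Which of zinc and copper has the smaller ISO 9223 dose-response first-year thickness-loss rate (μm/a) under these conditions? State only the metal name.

copper

zinc: f(T) = +0.038·(T−10) [T≤10 °C] = -0.1140
  SO₂ term: 0.0129·71.6^0.44·exp(0.046·84-0.1140) = 3.592
  Cl⁻ term: 0.0175·448.6^0.57·exp(0.008·84+0.085·7.0) = 2.018
  sum: 3.592 + 2.018 → r_corr = 5.61 μm/a
copper: T≤10 °C ⇒ hinge +0.126·(7.0−10) = -0.3780
  Pd branch = 0.0053·Pd^0.26·e^(0.059·RH+f) = 1.566 μm/a
  Sd branch = 0.01025·Sd^0.27·e^(0.036·RH+0.049·T) = 1.545 μm/a
  r_corr = 1.566 + 1.545 = 3.111 μm/a
Ordering by μm/a: zinc (5.61) > copper (3.11)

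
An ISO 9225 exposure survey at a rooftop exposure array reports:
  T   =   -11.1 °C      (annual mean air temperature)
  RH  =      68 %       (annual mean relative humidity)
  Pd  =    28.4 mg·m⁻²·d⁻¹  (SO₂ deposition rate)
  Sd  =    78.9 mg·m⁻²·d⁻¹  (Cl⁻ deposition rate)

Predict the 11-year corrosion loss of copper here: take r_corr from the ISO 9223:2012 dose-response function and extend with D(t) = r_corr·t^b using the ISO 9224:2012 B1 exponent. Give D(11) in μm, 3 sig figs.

D(11) = 1.35 μm

copper: temperature factor f = +0.126·(-21.1) = -2.6586
  sulphur-dioxide contribution → 0.04897 μm/a
  chloride contribution → 0.2238 μm/a
  ⇒ r_corr(copper) = 0.2728 μm/a
Power-law: D(11) = r_corr · 11^0.667
  D(11) = 0.2728 × 11^0.667 = 0.2728 × 4.95 = 1.35 μm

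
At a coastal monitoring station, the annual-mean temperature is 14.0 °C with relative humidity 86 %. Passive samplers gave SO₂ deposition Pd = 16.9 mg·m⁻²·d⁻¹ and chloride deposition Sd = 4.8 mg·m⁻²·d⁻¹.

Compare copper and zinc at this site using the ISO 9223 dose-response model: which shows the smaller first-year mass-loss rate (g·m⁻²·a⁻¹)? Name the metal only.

zinc

copper: temperature factor f = -0.080·(4.0) = -0.3200
  Pd branch = 0.0053·Pd^0.26·e^(0.059·RH+f) = 1.283 μm/a
  Sd branch = 0.01025·Sd^0.27·e^(0.036·RH+0.049·T) = 0.6873 μm/a
  sum: 1.283 + 0.6873 → r_corr = 1.97 μm/a
  mass loss = 1.97 μm/a × 8.96 g/cm³ = 17.65 g·m⁻²·a⁻¹
zinc: f(T) = -0.071·(T−10) [T>10 °C] = -0.2840
  Pd branch = 0.0129·Pd^0.44·e^(0.046·RH+f) = 1.76 μm/a
  Sd branch = 0.0175·Sd^0.57·e^(0.008·RH+0.085·T) = 0.2799 μm/a
  r_corr = 1.76 + 0.2799 = 2.04 μm/a
  mass loss = 2.04 μm/a × 7.14 g/cm³ = 14.57 g·m⁻²·a⁻¹
Ordering by g·m⁻²·a⁻¹: copper (17.7) > zinc (14.6)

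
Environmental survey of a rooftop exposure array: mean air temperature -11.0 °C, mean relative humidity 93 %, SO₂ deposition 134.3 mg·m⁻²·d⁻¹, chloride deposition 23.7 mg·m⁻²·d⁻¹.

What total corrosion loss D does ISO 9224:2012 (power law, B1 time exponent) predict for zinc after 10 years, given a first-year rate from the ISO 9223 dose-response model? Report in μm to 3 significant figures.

D(10) = 24.1 μm

zinc: f(T) = +0.038·(T−10) [T≤10 °C] = -0.7980
  sulphur-dioxide contribution → 3.616 μm/a
  chloride contribution → 0.08784 μm/a
  ⇒ r_corr(zinc) = 3.704 μm/a
Power-law: D(10) = r_corr · 10^0.813
  D(10) = 3.704 × 10^0.813 = 3.704 × 6.501 = 24.08 μm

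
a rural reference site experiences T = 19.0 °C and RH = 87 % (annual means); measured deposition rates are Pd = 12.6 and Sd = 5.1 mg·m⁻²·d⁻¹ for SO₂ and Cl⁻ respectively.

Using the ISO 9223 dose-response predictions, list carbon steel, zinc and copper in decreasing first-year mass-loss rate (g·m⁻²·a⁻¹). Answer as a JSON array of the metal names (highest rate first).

carbon steel: temperature factor f = -0.054·(9.0) = -0.4860
  Pd branch = 1.77·Pd^0.52·e^(0.02·RH+f) = 23.16 μm/a
  Cl⁻ term: 0.102·5.1^0.62·exp(0.033·87+0.04·19.0) = 10.57
  r_corr = 23.16 + 10.57 = 33.74 μm/a
  mass loss = 33.74 μm/a × 7.85 g/cm³ = 264.8 g·m⁻²·a⁻¹
zinc: temperature factor f = -0.071·(9.0) = -0.6390
  SO₂ term: 0.0129·12.6^0.44·exp(0.046·87-0.6390) = 1.136
  Sd branch = 0.0175·Sd^0.57·e^(0.008·RH+0.085·T) = 0.4467 μm/a
  r_corr = 1.136 + 0.4467 = 1.582 μm/a
  mass loss = 1.582 μm/a × 7.14 g/cm³ = 11.3 g·m⁻²·a⁻¹
copper: f(T) = -0.080·(T−10) [T>10 °C] = -0.7200
  Pd branch = 0.0053·Pd^0.26·e^(0.059·RH+f) = 0.8451 μm/a
  Sd branch = 0.01025·Sd^0.27·e^(0.036·RH+0.049·T) = 0.9254 μm/a
  sum: 0.8451 + 0.9254 → r_corr = 1.77 μm/a
  mass loss = 1.77 μm/a × 8.96 g/cm³ = 15.86 g·m⁻²·a⁻¹
Ordering by g·m⁻²·a⁻¹: carbon steel (265) > copper (15.9) > zinc (11.3)

["carbon steel", "copper", "zinc"]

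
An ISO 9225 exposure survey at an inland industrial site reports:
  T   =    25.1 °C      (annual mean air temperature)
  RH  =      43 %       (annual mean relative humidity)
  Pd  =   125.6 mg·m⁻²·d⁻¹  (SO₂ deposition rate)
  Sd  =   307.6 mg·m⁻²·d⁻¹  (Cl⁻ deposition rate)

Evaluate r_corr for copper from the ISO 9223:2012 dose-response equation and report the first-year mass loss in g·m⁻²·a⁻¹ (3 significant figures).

r_corr = 7.57 g·m⁻²·a⁻¹

copper: f(T) = -0.080·(T−10) [T>10 °C] = -1.2080
  Pd branch = 0.0053·Pd^0.26·e^(0.059·RH+f) = 0.07034 μm/a
  Sd branch = 0.01025·Sd^0.27·e^(0.036·RH+0.049·T) = 0.7743 μm/a
  r_corr = 0.07034 + 0.7743 = 0.8446 μm/a
Convert to mass loss: 0.8446 μm/a × 8.96 g/cm³ = 7.568 g·m⁻²·a⁻¹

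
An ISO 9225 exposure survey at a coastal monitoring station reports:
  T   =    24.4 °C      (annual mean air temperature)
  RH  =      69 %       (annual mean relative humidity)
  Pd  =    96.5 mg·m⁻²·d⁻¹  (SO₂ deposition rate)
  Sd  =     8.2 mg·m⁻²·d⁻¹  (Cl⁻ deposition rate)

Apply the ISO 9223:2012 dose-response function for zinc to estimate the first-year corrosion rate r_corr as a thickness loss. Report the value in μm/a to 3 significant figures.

zinc: f(T) = -0.071·(T−10) [T>10 °C] = -1.0224
  sulphur-dioxide contribution → 0.8283 μm/a
  chloride contribution → 0.8024 μm/a
  total first-year rate 1.631 μm/a

r_corr = 1.63 μm/a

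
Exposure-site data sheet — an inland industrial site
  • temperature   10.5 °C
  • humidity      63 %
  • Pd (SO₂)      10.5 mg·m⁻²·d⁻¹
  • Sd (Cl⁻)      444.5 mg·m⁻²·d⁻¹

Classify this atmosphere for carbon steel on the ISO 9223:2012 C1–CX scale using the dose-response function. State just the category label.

carbon steel: temperature factor f = -0.054·(0.5) = -0.0270
  sulphur-dioxide contribution → 20.63 μm/a
  chloride contribution → 54.4 μm/a
  total first-year rate 75.03 μm/a
ISO 9223 Table 2 (carbon steel): 50 < 75 ≤ 80 μm/a ⇒ C4

C4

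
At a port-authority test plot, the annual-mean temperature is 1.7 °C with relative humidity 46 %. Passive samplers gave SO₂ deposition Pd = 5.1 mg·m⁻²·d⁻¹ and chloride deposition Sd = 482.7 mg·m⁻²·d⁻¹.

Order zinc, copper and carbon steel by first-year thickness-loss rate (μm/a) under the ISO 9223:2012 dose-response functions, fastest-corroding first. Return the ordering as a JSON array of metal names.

zinc: T≤10 °C ⇒ hinge +0.038·(1.7−10) = -0.3154
  SO₂ term: 0.0129·5.1^0.44·exp(0.046·46-0.3154) = 0.1599
  Cl⁻ term: 0.0175·482.7^0.57·exp(0.008·46+0.085·1.7) = 0.9893
  sum: 0.1599 + 0.9893 → r_corr = 1.149 μm/a
copper: f(T) = +0.126·(T−10) [T≤10 °C] = -1.0458
  SO₂ term: 0.0053·5.1^0.26·exp(0.059·46-1.0458) = 0.04293
  Sd branch = 0.01025·Sd^0.27·e^(0.036·RH+0.049·T) = 0.3095 μm/a
  sum: 0.04293 + 0.3095 → r_corr = 0.3524 μm/a
carbon steel: temperature factor f = +0.150·(-8.3) = -1.2450
  Pd branch = 1.77·Pd^0.52·e^(0.02·RH+f) = 2.984 μm/a
  Sd branch = 0.102·Sd^0.62·e^(0.033·RH+0.04·T) = 22.98 μm/a
  r_corr = 2.984 + 22.98 = 25.96 μm/a
Ordering by μm/a: carbon steel (26) > zinc (1.15) > copper (0.352)

["carbon steel", "zinc", "copper"]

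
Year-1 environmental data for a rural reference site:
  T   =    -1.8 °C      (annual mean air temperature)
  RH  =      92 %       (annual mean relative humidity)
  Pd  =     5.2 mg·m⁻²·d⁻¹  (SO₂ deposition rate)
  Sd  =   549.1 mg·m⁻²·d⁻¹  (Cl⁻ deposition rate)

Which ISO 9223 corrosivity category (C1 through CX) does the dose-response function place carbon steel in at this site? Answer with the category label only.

carbon steel: temperature factor f = +0.150·(-11.8) = -1.7700
  sulphur-dioxide contribution → 4.474 μm/a
  chloride contribution → 98.73 μm/a
  ⇒ r_corr(carbon steel) = 103.2 μm/a
Category bounds: 80…200 μm/a bracket r_corr ⇒ C5

C5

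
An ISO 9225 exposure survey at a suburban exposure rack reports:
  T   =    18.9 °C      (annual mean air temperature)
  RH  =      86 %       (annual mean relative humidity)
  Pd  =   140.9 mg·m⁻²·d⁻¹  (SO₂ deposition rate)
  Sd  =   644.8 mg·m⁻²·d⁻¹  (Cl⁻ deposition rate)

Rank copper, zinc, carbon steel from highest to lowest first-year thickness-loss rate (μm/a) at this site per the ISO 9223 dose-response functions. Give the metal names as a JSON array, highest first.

copper: temperature factor f = -0.080·(8.9) = -0.7120
  SO₂ term: 0.0053·140.9^0.26·exp(0.059·86-0.7120) = 1.504
  Sd branch = 0.01025·Sd^0.27·e^(0.036·RH+0.049·T) = 3.281 μm/a
  r_corr = 1.504 + 3.281 = 4.786 μm/a
zinc: temperature factor f = -0.071·(8.9) = -0.6319
  Pd branch = 0.0129·Pd^0.44·e^(0.046·RH+f) = 3.16 μm/a
  Cl⁻ term: 0.0175·644.8^0.57·exp(0.008·86+0.085·18.9) = 6.933
  sum: 3.16 + 6.933 → r_corr = 10.09 μm/a
carbon steel: temperature factor f = -0.054·(8.9) = -0.4806
  Pd branch = 1.77·Pd^0.52·e^(0.02·RH+f) = 80.11 μm/a
  Cl⁻ term: 0.102·644.8^0.62·exp(0.033·86+0.04·18.9) = 204.8
  r_corr = 80.11 + 204.8 = 284.9 μm/a
Ordering by μm/a: carbon steel (285) > zinc (10.1) > copper (4.79)

["carbon steel", "zinc", "copper"]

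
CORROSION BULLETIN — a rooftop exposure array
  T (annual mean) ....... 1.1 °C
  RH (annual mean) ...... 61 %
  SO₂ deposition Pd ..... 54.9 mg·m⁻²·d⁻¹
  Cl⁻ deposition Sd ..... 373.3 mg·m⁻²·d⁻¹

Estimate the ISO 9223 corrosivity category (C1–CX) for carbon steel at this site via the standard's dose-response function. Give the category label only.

carbon steel: temperature factor f = +0.150·(-8.9) = -1.3350
  SO₂ term: 1.77·54.9^0.52·exp(0.02·61-1.3350) = 12.67
  Sd branch = 0.102·Sd^0.62·e^(0.033·RH+0.04·T) = 31.38 μm/a
  r_corr = 12.67 + 31.38 = 44.04 μm/a
ISO 9223 Table 2 (carbon steel): 25 < 44 ≤ 50 μm/a ⇒ C3

C3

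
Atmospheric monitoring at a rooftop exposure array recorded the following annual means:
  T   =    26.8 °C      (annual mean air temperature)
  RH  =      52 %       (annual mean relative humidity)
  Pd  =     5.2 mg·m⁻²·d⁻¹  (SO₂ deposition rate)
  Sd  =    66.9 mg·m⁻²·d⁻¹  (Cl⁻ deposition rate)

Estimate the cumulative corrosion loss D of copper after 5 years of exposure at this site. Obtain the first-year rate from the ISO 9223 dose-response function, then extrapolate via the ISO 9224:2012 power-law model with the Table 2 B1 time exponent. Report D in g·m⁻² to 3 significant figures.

D(5) = 21.4 g·m⁻²

copper: T>10 °C ⇒ hinge -0.080·(26.8−10) = -1.3440
  sulphur-dioxide contribution → 0.04562 μm/a
  chloride contribution → 0.7707 μm/a
  ⇒ r_corr(copper) = 0.8164 μm/a
Power-law: D(5) = r_corr · 5^0.667
  D(5) = 0.8164 × 5^0.667 = 0.8164 × 2.926 = 2.388 μm
  Mass loss = 2.388 μm × 8.96 g/cm³ = 21.4 g·m⁻²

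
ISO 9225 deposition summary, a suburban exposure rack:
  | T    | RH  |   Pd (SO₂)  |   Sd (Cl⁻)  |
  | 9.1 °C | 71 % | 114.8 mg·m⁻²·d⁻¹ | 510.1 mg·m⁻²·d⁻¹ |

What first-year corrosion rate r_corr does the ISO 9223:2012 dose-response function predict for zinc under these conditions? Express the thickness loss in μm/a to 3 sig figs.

zinc: T≤10 °C ⇒ hinge +0.038·(9.1−10) = -0.0342
  Pd branch = 0.0129·Pd^0.44·e^(0.046·RH+f) = 2.633 μm/a
  Sd branch = 0.0175·Sd^0.57·e^(0.008·RH+0.085·T) = 2.339 μm/a
  sum: 2.633 + 2.339 → r_corr = 4.972 μm/a

r_corr = 4.97 μm/a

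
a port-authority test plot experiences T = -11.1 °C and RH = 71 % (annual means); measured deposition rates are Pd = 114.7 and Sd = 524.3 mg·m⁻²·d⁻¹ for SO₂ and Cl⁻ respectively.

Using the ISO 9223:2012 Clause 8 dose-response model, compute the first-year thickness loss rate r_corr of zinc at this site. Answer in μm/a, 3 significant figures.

r_corr = 1.65 μm/a

zinc: f(T) = +0.038·(T−10) [T≤10 °C] = -0.8018
  Pd branch = 0.0129·Pd^0.44·e^(0.046·RH+f) = 1.222 μm/a
  Cl⁻ term: 0.0175·524.3^0.57·exp(0.008·71+0.085·-11.1) = 0.4267
  r_corr = 1.222 + 0.4267 = 1.648 μm/a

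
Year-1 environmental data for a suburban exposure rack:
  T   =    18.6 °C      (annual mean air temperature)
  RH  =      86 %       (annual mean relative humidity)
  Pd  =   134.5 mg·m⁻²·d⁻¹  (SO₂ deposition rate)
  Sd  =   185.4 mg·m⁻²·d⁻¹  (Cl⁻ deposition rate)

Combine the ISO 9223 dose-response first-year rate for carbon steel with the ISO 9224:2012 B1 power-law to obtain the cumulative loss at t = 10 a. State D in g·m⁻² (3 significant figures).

D(10) = 4.53e+03 g·m⁻²

carbon steel: f(T) = -0.054·(T−10) [T>10 °C] = -0.4644
  Pd branch = 1.77·Pd^0.52·e^(0.02·RH+f) = 79.47 μm/a
  Sd branch = 0.102·Sd^0.62·e^(0.033·RH+0.04·T) = 93.43 μm/a
  sum: 79.47 + 93.43 → r_corr = 172.9 μm/a
Power-law: D(10) = r_corr · 10^0.523
  D(10) = 172.9 × 10^0.523 = 172.9 × 3.334 = 576.5 μm
  Mass loss = 576.5 μm × 7.85 g/cm³ = 4525 g·m⁻²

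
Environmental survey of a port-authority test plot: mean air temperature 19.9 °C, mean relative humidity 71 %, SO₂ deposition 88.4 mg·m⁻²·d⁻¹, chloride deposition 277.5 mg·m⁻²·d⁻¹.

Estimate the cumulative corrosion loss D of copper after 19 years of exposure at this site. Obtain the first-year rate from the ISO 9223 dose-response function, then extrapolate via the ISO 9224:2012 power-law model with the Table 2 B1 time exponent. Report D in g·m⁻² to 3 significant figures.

D(19) = 135 g·m⁻²

copper: T>10 °C ⇒ hinge -0.080·(19.9−10) = -0.7920
  SO₂ term: 0.0053·88.4^0.26·exp(0.059·71-0.7920) = 0.5078
  Cl⁻ term: 0.01025·277.5^0.27·exp(0.036·71+0.049·19.9) = 1.599
  r_corr = 0.5078 + 1.599 = 2.107 μm/a
Power-law: D(19) = r_corr · 19^0.667
  D(19) = 2.107 × 19^0.667 = 2.107 × 7.127 = 15.02 μm
  Mass loss = 15.02 μm × 8.96 g/cm³ = 134.6 g·m⁻²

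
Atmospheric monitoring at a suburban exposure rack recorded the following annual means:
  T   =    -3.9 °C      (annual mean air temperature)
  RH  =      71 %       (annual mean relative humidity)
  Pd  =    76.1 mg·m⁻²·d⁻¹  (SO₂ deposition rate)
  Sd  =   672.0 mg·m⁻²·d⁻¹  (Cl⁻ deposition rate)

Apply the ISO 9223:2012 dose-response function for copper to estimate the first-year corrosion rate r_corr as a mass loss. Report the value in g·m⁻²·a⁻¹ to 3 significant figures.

r_corr = 7.35 g·m⁻²·a⁻¹

copper: temperature factor f = +0.126·(-13.9) = -1.7514
  sulphur-dioxide contribution → 0.1871 μm/a
  chloride contribution → 0.6327 μm/a
  ⇒ r_corr(copper) = 0.8198 μm/a
Convert to mass loss: 0.8198 μm/a × 8.96 g/cm³ = 7.345 g·m⁻²·a⁻¹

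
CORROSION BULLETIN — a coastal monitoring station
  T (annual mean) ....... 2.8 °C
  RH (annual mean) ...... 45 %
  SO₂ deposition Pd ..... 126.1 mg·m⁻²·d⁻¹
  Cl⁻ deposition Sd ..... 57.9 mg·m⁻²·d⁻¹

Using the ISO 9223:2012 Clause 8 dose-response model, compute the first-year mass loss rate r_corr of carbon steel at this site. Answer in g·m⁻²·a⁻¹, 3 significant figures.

r_corr = 193 g·m⁻²·a⁻¹

carbon steel: f(T) = +0.150·(T−10) [T≤10 °C] = -1.0800
  SO₂ term: 1.77·126.1^0.52·exp(0.02·45-1.0800) = 18.29
  Cl⁻ term: 0.102·57.9^0.62·exp(0.033·45+0.04·2.8) = 6.238
  r_corr = 18.29 + 6.238 = 24.53 μm/a
Convert to mass loss: 24.53 μm/a × 7.85 g/cm³ = 192.5 g·m⁻²·a⁻¹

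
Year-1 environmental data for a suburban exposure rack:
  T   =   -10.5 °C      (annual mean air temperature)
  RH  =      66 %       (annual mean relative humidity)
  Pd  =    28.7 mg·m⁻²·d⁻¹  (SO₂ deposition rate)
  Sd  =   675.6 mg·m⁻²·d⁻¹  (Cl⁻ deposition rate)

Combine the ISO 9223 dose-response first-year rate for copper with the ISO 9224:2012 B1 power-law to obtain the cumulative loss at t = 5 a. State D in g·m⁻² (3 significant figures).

D(5) = 11.3 g·m⁻²

copper: f(T) = +0.126·(T−10) [T≤10 °C] = -2.5830
  SO₂ term: 0.0053·28.7^0.26·exp(0.059·66-2.5830) = 0.04706
  Cl⁻ term: 0.01025·675.6^0.27·exp(0.036·66+0.049·-10.5) = 0.383
  sum: 0.04706 + 0.383 → r_corr = 0.43 μm/a
Long-term exponent b (ISO 9224 Table 2, B1) = 0.667
  D(5) = 0.43 × 5^0.667 = 0.43 × 2.926 = 1.258 μm
  Mass loss = 1.258 μm × 8.96 g/cm³ = 11.27 g·m⁻²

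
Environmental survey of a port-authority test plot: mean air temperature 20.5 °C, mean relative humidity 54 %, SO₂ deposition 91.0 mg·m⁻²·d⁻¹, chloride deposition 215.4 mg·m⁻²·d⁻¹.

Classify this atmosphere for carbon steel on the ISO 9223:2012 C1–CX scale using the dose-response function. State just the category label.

carbon steel: temperature factor f = -0.054·(10.5) = -0.5670
  SO₂ term: 1.77·91.0^0.52·exp(0.02·54-0.5670) = 30.87
  Cl⁻ term: 0.102·215.4^0.62·exp(0.033·54+0.04·20.5) = 38.48
  sum: 30.87 + 38.48 → r_corr = 69.35 μm/a
ISO 9223 Table 2 (carbon steel): 50 < 69.3 ≤ 80 μm/a ⇒ C4

C4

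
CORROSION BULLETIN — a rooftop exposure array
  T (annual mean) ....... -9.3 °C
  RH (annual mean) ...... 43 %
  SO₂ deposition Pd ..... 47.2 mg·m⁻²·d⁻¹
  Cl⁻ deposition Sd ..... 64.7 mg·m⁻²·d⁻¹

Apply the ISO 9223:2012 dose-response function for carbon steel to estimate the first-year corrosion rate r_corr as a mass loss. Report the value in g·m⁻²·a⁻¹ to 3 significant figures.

carbon steel: T≤10 °C ⇒ hinge +0.150·(-9.3−10) = -2.8950
  SO₂ term: 1.77·47.2^0.52·exp(0.02·43-2.8950) = 1.716
  Sd branch = 0.102·Sd^0.62·e^(0.033·RH+0.04·T) = 3.855 μm/a
  r_corr = 1.716 + 3.855 = 5.572 μm/a
Convert to mass loss: 5.572 μm/a × 7.85 g/cm³ = 43.74 g·m⁻²·a⁻¹

r_corr = 43.7 g·m⁻²·a⁻¹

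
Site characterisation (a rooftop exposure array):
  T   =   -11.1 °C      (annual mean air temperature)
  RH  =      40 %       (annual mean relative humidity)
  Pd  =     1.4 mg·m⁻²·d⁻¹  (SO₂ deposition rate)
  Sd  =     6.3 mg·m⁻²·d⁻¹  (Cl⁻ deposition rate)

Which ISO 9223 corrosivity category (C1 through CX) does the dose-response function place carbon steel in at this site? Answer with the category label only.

C1

carbon steel: temperature factor f = +0.150·(-21.1) = -3.1650
  sulphur-dioxide contribution → 0.1981 μm/a
  chloride contribution → 0.7667 μm/a
  total first-year rate 0.9648 μm/a
ISO 9223 Table 2 (carbon steel): 0 < 0.965 ≤ 1.3 μm/a ⇒ C1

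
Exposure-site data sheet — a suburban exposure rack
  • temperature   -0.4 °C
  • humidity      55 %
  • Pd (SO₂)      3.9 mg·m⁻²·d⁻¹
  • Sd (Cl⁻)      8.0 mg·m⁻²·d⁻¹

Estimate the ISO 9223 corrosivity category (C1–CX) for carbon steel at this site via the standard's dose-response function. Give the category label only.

carbon steel: temperature factor f = +0.150·(-10.4) = -1.5600
  SO₂ term: 1.77·3.9^0.52·exp(0.02·55-1.5600) = 2.268
  Cl⁻ term: 0.102·8.0^0.62·exp(0.033·55+0.04·-0.4) = 2.238
  sum: 2.268 + 2.238 → r_corr = 4.505 μm/a
ISO 9223 Table 2 (carbon steel): 1.3 < 4.51 ≤ 25 μm/a ⇒ C2

C2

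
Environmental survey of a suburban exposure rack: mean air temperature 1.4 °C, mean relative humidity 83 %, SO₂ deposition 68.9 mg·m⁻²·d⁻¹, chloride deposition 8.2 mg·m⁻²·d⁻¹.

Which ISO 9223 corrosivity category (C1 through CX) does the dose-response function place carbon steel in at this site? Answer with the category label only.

carbon steel: temperature factor f = +0.150·(-8.6) = -1.2900
  SO₂ term: 1.77·68.9^0.52·exp(0.02·83-1.2900) = 23.15
  Sd branch = 0.102·Sd^0.62·e^(0.033·RH+0.04·T) = 6.152 μm/a
  sum: 23.15 + 6.152 → r_corr = 29.3 μm/a
Category bounds: 25…50 μm/a bracket r_corr ⇒ C3

C3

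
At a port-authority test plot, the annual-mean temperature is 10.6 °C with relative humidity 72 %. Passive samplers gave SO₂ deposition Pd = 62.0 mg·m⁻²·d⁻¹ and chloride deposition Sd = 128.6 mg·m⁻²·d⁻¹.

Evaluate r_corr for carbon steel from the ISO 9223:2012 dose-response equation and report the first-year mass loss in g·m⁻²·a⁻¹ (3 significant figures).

carbon steel: T>10 °C ⇒ hinge -0.054·(10.6−10) = -0.0324
  Pd branch = 1.77·Pd^0.52·e^(0.02·RH+f) = 61.85 μm/a
  Cl⁻ term: 0.102·128.6^0.62·exp(0.033·72+0.04·10.6) = 34.07
  sum: 61.85 + 34.07 → r_corr = 95.92 μm/a
Convert to mass loss: 95.92 μm/a × 7.85 g/cm³ = 752.9 g·m⁻²·a⁻¹

r_corr = 753 g·m⁻²·a⁻¹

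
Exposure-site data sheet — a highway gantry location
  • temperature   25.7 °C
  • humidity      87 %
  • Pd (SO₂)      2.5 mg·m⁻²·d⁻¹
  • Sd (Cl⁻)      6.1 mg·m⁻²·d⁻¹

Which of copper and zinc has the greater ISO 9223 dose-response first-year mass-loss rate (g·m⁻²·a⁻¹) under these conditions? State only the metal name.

copper: temperature factor f = -0.080·(15.7) = -1.2560
  Pd branch = 0.0053·Pd^0.26·e^(0.059·RH+f) = 0.3247 μm/a
  Cl⁻ term: 0.01025·6.1^0.27·exp(0.036·87+0.049·25.7) = 1.349
  sum: 0.3247 + 1.349 → r_corr = 1.673 μm/a
  mass loss = 1.673 μm/a × 8.96 g/cm³ = 14.99 g·m⁻²·a⁻¹
zinc: temperature factor f = -0.071·(15.7) = -1.1147
  SO₂ term: 0.0129·2.5^0.44·exp(0.046·87-1.1147) = 0.3464
  Cl⁻ term: 0.0175·6.1^0.57·exp(0.008·87+0.085·25.7) = 0.8743
  r_corr = 0.3464 + 0.8743 = 1.221 μm/a
  mass loss = 1.221 μm/a × 7.14 g/cm³ = 8.716 g·m⁻²·a⁻¹
Ordering by g·m⁻²·a⁻¹: copper (15) > zinc (8.72)

copper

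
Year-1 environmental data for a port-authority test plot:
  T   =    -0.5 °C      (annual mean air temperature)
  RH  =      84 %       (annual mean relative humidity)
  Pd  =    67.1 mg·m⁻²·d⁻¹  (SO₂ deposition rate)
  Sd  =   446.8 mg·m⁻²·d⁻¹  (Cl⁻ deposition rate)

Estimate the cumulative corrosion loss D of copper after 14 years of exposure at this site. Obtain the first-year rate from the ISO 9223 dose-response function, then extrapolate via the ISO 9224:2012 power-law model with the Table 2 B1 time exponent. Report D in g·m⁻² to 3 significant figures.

D(14) = 86.9 g·m⁻²

copper: T≤10 °C ⇒ hinge +0.126·(-0.5−10) = -1.3230
  SO₂ term: 0.0053·67.1^0.26·exp(0.059·84-1.3230) = 0.5984
  Cl⁻ term: 0.01025·446.8^0.27·exp(0.036·84+0.049·-0.5) = 1.069
  r_corr = 0.5984 + 1.069 = 1.667 μm/a
ISO 9224: D(t) = r_corr · t^b with b = 0.667 (copper, B1)
  D(14) = 1.667 × 14^0.667 = 1.667 × 5.814 = 9.693 μm
  Mass loss = 9.693 μm × 8.96 g/cm³ = 86.85 g·m⁻²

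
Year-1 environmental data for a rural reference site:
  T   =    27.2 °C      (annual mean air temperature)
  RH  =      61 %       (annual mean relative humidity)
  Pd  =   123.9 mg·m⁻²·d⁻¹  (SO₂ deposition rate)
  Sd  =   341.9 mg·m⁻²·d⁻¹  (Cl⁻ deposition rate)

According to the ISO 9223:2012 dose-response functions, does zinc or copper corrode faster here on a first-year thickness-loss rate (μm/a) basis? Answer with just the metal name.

zinc: temperature factor f = -0.071·(17.2) = -1.2212
  SO₂ term: 0.0129·123.9^0.44·exp(0.046·61-1.2212) = 0.5246
  Sd branch = 0.0175·Sd^0.57·e^(0.008·RH+0.085·T) = 8.005 μm/a
  r_corr = 0.5246 + 8.005 = 8.53 μm/a
copper: f(T) = -0.080·(T−10) [T>10 °C] = -1.3760
  SO₂ term: 0.0053·123.9^0.26·exp(0.059·61-1.3760) = 0.1714
  Sd branch = 0.01025·Sd^0.27·e^(0.036·RH+0.049·T) = 1.688 μm/a
  r_corr = 0.1714 + 1.688 = 1.86 μm/a
Ordering by μm/a: zinc (8.53) > copper (1.86)

zinc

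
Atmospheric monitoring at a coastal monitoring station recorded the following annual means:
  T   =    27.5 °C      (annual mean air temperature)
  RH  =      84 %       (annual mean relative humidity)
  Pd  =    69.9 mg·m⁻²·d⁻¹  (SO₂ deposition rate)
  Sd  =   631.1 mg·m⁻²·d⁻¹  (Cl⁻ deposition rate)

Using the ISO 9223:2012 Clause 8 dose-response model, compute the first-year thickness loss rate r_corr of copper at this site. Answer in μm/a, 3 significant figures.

r_corr = 5.19 μm/a

copper: f(T) = -0.080·(T−10) [T>10 °C] = -1.4000
  SO₂ term: 0.0053·69.9^0.26·exp(0.059·84-1.4000) = 0.56
  Sd branch = 0.01025·Sd^0.27·e^(0.036·RH+0.049·T) = 4.627 μm/a
  r_corr = 0.56 + 4.627 = 5.187 μm/a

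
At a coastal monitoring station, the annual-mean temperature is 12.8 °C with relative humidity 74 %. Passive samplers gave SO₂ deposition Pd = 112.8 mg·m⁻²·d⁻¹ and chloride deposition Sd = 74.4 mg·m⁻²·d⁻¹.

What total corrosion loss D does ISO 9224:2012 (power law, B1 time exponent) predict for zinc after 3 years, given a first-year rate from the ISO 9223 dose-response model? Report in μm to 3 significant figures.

zinc: temperature factor f = -0.071·(2.8) = -0.1988
  sulphur-dioxide contribution → 2.545 μm/a
  chloride contribution → 1.095 μm/a
  ⇒ r_corr(zinc) = 3.64 μm/a
ISO 9224: D(t) = r_corr · t^b with b = 0.813 (zinc, B1)
  D(3) = 3.64 × 3^0.813 = 3.64 × 2.443 = 8.891 μm

D(3) = 8.89 μm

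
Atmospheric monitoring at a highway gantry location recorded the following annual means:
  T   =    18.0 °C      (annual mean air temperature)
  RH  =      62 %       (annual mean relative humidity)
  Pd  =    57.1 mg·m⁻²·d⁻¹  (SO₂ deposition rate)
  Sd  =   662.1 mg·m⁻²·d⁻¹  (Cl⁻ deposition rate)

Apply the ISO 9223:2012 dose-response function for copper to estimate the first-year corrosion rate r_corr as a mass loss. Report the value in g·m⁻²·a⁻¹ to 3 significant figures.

r_corr = 14.7 g·m⁻²·a⁻¹

copper: temperature factor f = -0.080·(8.0) = -0.6400
  sulphur-dioxide contribution → 0.3102 μm/a
  chloride contribution → 1.333 μm/a
  ⇒ r_corr(copper) = 1.643 μm/a
Convert to mass loss: 1.643 μm/a × 8.96 g/cm³ = 14.72 g·m⁻²·a⁻¹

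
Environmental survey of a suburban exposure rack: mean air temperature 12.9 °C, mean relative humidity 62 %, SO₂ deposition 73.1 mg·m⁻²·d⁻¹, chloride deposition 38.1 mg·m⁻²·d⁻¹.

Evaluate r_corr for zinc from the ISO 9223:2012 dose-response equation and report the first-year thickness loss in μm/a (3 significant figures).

zinc: f(T) = -0.071·(T−10) [T>10 °C] = -0.2059
  Pd branch = 0.0129·Pd^0.44·e^(0.046·RH+f) = 1.202 μm/a
  Sd branch = 0.0175·Sd^0.57·e^(0.008·RH+0.085·T) = 0.6851 μm/a
  r_corr = 1.202 + 0.6851 = 1.887 μm/a

r_corr = 1.89 μm/a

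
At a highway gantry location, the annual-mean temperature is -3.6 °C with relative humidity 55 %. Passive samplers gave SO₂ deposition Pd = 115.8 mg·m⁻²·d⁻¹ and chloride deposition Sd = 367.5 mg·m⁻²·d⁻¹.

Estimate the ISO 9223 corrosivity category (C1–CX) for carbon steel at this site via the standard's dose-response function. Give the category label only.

C3

carbon steel: temperature factor f = +0.150·(-13.6) = -2.0400
  Pd branch = 1.77·Pd^0.52·e^(0.02·RH+f) = 8.182 μm/a
  Cl⁻ term: 0.102·367.5^0.62·exp(0.033·55+0.04·-3.6) = 21.12
  sum: 8.182 + 21.12 → r_corr = 29.31 μm/a
ISO 9223 Table 2 (carbon steel): 25 < 29.3 ≤ 50 μm/a ⇒ C3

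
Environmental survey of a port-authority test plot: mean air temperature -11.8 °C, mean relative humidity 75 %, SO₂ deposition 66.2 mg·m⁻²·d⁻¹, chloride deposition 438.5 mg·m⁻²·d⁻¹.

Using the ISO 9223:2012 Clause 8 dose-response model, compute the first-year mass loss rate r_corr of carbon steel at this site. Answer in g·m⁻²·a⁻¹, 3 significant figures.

carbon steel: temperature factor f = +0.150·(-21.8) = -3.2700
  Pd branch = 1.77·Pd^0.52·e^(0.02·RH+f) = 2.668 μm/a
  Sd branch = 0.102·Sd^0.62·e^(0.033·RH+0.04·T) = 32.85 μm/a
  sum: 2.668 + 32.85 → r_corr = 35.52 μm/a
Convert to mass loss: 35.52 μm/a × 7.85 g/cm³ = 278.8 g·m⁻²·a⁻¹

r_corr = 279 g·m⁻²·a⁻¹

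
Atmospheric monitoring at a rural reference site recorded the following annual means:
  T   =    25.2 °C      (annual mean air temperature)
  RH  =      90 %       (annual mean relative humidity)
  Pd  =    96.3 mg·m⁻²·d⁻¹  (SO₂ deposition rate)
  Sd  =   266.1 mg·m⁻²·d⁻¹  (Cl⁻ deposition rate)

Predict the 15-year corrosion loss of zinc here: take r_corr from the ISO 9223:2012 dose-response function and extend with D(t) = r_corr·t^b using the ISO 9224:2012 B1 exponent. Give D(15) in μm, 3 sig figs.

D(15) = 85.3 μm

zinc: f(T) = -0.071·(T−10) [T>10 °C] = -1.0792
  Pd branch = 0.0129·Pd^0.44·e^(0.046·RH+f) = 2.054 μm/a
  Sd branch = 0.0175·Sd^0.57·e^(0.008·RH+0.085·T) = 7.384 μm/a
  sum: 2.054 + 7.384 → r_corr = 9.438 μm/a
ISO 9224: D(t) = r_corr · t^b with b = 0.813 (zinc, B1)
  D(15) = 9.438 × 15^0.813 = 9.438 × 9.04 = 85.32 μm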